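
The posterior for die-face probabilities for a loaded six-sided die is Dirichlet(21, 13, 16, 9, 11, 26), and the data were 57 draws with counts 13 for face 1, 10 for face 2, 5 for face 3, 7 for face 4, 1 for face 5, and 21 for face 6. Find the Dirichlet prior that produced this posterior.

For a Dirichlet(α) prior with multinomial counts c, the posterior is Dirichlet(α + c) componentwise.
Subtract each count from the matching posterior parameter: 21−13=8, 13−10=3, 16−5=11, 9−7=2, 11−1=10, 26−21=5.

Dirichlet(8, 3, 11, 2, 10, 5)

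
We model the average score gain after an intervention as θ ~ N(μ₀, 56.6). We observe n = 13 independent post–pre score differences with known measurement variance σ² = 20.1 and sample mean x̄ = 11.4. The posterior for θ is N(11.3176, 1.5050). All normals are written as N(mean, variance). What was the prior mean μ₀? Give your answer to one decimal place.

μ₀ = 8.3

With known observation variance, the Normal–Normal posterior has precision τ_n = τ₀ + n/σ² and mean μ_n = (τ₀μ₀ + (n/σ²)x̄)/τ_n.
Here τ₀ = 1/56.6 = 0.017668 and τ_data = 13/20.1 = 0.646766, so τ_n = 0.664434.
Rearranging for μ₀: μ₀ = (μ_n·τ_n − τ_data·x̄)/τ₀ = (11.3176·0.664434 − 0.646766·11.4) / 0.017668 = 0.146666/0.017668 ≈ 8.3.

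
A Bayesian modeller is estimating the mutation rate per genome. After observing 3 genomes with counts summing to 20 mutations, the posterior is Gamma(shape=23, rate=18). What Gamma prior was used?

Gamma(shape=3, rate=15)

Gamma–Poisson conjugacy: posterior shape = α + Σxᵢ, posterior rate = β + n.
So α = 23 − 20 = 3 and β = 18 − 3 = 15.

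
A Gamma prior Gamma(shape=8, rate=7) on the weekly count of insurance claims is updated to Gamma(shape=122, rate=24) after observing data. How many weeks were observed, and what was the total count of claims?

A Gamma(α, β) prior (rate parametrization) on a Poisson rate with n observations summing to S gives posterior Gamma(α+S, β+n).
Matching: Σxᵢ = 122 − 8 = 114 and n = 24 − 7 = 17.

n = 17 weeks with total 114 claims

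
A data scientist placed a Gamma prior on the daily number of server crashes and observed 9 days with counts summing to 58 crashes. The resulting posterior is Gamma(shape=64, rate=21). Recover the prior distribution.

Gamma(shape=6, rate=12)

A Gamma(α, β) prior (rate parametrization) on a Poisson rate with n observations summing to S gives posterior Gamma(α+S, β+n).
So α = 64 − 58 = 6 and β = 21 − 9 = 12.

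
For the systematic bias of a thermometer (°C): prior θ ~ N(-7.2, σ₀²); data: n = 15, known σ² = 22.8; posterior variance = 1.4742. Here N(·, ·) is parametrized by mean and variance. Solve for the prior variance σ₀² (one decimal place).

σ₀² = 48.9

For the Normal–Normal model with known σ², precisions add: τ_n = τ₀ + n/σ².
So 1/σ₀² = 1/1.4742 − 15/22.8 = 0.678334 − 0.657895 = 0.020439.
Hence σ₀² = 1/0.020439 ≈ 48.9.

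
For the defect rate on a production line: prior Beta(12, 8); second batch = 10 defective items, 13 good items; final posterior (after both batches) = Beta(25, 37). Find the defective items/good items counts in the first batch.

3 defective items and 16 good items

Sequential conjugate updates are equivalent to a single update on the pooled data, so total successes = posterior α − prior α and total failures = posterior β − prior β.
Total across both batches: 25−12=13 defective items, 37−8=29 good items.
Subtract the second batch: 13−10=3 defective items and 29−13=16 good items.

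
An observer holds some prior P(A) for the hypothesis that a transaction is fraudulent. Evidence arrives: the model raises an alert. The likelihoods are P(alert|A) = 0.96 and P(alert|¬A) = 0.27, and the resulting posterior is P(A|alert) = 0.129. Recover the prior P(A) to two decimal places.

P(A) = 0.04

In odds form, posterior odds = prior odds × likelihood ratio, so prior odds = posterior odds ÷ LR.
Posterior odds = 0.129/(1−0.129) = 0.1481. LR = 0.96/0.27 = 3.5556.
Prior odds = 0.1481/3.5556 = 0.0417, so P(A) = 0.0417/(1+0.0417) ≈ 0.04.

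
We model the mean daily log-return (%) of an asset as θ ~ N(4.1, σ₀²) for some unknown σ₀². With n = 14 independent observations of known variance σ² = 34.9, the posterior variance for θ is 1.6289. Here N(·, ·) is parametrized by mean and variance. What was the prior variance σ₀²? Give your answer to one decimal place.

σ₀² = 4.7

For the Normal–Normal model with known σ², precisions add: τ_n = τ₀ + n/σ².
So 1/σ₀² = 1/1.6289 − 14/34.9 = 0.613911 − 0.401146 = 0.212765.
Hence σ₀² = 1/0.212765 ≈ 4.7.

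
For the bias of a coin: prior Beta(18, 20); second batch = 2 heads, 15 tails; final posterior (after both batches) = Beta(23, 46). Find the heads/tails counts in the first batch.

Because Beta–binomial updating is additive in the counts, the combined data contributed (α_post−α_prior, β_post−β_prior) successes and failures.
Total across both batches: 23−18=5 heads, 46−20=26 tails.
Subtract the second batch: 5−2=3 heads and 26−15=11 tails.

3 heads and 11 tails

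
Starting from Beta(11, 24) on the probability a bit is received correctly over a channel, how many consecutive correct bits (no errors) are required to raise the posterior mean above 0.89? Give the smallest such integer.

k = 184

After k correct bits and 0 errors the posterior is Beta(11+k, 24), with mean (11+k)/(11+24+k).
Set (11+k)/(35+k) > 0.89 and solve: k > (0.89·35 − 11)/(1 − 0.89) = 183.182.
The smallest integer exceeding 183.182 is 184.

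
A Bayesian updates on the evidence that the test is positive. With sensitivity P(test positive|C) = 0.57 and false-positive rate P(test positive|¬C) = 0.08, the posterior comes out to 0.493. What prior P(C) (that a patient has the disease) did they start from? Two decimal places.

P(C) = 0.12

In odds form, posterior odds = prior odds × likelihood ratio, so prior odds = posterior odds ÷ LR.
Posterior odds = 0.493/(1−0.493) = 0.9724. LR = 0.57/0.08 = 7.1250.
Prior odds = 0.9724/7.1250 = 0.1365, so P(C) = 0.1365/(1+0.1365) ≈ 0.12.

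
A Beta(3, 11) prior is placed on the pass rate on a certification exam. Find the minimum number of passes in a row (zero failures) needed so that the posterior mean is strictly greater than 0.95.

After k passes and 0 failures the posterior is Beta(3+k, 11), with mean (3+k)/(3+11+k).
Set (3+k)/(14+k) > 0.95 and solve: k > (0.95·14 − 3)/(1 − 0.95) = 206.000.
The smallest integer exceeding 206.000 is 207, and checking k=207: (210)/(221) = 0.9502 > 0.95.

k = 207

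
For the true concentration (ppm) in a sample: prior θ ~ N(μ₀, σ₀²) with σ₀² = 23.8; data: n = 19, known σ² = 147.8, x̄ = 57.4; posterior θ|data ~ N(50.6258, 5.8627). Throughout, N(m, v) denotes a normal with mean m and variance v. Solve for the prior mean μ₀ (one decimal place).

The posterior mean is a precision-weighted average: μ_n = (τ₀μ₀ + τ_data·x̄)/(τ₀+τ_data), with τ₀=1/σ₀² and τ_data=n/σ².
Here τ₀ = 1/23.8 = 0.042017 and τ_data = 19/147.8 = 0.128552, so τ_n = 0.170569.
Rearranging for μ₀: μ₀ = (μ_n·τ_n − τ_data·x̄)/τ₀ = (50.6258·0.170569 − 0.128552·57.4) / 0.042017 = 1.256307/0.042017 ≈ 29.9.

μ₀ = 29.9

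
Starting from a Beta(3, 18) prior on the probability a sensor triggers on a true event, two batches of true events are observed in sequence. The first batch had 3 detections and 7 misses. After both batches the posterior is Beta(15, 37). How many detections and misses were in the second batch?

9 detections and 12 misses

Sequential conjugate updates are equivalent to a single update on the pooled data, so total successes = posterior α − prior α and total failures = posterior β − prior β.
Total across both batches: 15−3=12 detections, 37−18=19 misses.
Subtract the first batch: 12−3=9 detections and 19−7=12 misses.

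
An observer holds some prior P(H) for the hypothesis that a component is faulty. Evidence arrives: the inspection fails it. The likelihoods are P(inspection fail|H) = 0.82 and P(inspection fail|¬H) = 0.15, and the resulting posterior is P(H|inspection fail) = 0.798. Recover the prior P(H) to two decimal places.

In odds form, posterior odds = prior odds × likelihood ratio, so prior odds = posterior odds ÷ LR.
Posterior odds = 0.798/(1−0.798) = 3.9505. LR = 0.82/0.15 = 5.4667.
Prior odds = 3.9505/5.4667 = 0.7226, so P(H) = 0.7226/(1+0.7226) ≈ 0.42.

P(H) = 0.42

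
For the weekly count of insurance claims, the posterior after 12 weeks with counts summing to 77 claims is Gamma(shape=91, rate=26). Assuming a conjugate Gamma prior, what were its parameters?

Gamma(shape=14, rate=14)

A Gamma(α, β) prior (rate parametrization) on a Poisson rate with n observations summing to S gives posterior Gamma(α+S, β+n).
So α = 91 − 77 = 14 and β = 26 − 12 = 14.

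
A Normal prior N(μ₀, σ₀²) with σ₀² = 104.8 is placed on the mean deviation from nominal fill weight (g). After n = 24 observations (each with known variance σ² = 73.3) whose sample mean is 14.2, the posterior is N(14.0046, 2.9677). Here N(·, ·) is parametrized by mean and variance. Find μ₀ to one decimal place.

With known observation variance, the Normal–Normal posterior has precision τ_n = τ₀ + n/σ² and mean μ_n = (τ₀μ₀ + (n/σ²)x̄)/τ_n.
Here τ₀ = 1/104.8 = 0.009542 and τ_data = 24/73.3 = 0.327422, so τ_n = 0.336964.
Rearranging for μ₀: μ₀ = (μ_n·τ_n − τ_data·x̄)/τ₀ = (14.0046·0.336964 − 0.327422·14.2) / 0.009542 = 0.069654/0.009542 ≈ 7.3.

μ₀ = 7.3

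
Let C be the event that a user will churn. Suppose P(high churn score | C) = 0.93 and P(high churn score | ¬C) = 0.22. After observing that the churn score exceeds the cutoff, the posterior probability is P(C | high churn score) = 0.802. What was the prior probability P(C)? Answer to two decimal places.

In odds form, posterior odds = prior odds × likelihood ratio, so prior odds = posterior odds ÷ LR.
Posterior odds = 0.802/(1−0.802) = 4.0505. LR = 0.93/0.22 = 4.2273.
Prior odds = 4.0505/4.2273 = 0.9582, so P(C) = 0.9582/(1+0.9582) ≈ 0.49.

P(C) = 0.49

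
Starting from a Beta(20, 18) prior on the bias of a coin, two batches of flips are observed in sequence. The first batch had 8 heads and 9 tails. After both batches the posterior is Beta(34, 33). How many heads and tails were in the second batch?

Because Beta–binomial updating is additive in the counts, the combined data contributed (α_post−α_prior, β_post−β_prior) successes and failures.
Total across both batches: 34−20=14 heads, 33−18=15 tails.
Subtract the first batch: 14−8=6 heads and 15−9=6 tails.

6 heads and 6 tails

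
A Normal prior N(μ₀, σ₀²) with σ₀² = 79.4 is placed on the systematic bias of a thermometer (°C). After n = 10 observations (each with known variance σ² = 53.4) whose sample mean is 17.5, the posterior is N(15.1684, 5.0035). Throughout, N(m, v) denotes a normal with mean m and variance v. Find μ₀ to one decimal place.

μ₀ = -19.5

With known observation variance, the Normal–Normal posterior has precision τ_n = τ₀ + n/σ² and mean μ_n = (τ₀μ₀ + (n/σ²)x̄)/τ_n.
Here τ₀ = 1/79.4 = 0.012594 and τ_data = 10/53.4 = 0.187266, so τ_n = 0.199860.
Rearranging for μ₀: μ₀ = (μ_n·τ_n − τ_data·x̄)/τ₀ = (15.1684·0.199860 − 0.187266·17.5) / 0.012594 = -0.245599/0.012594 ≈ -19.5.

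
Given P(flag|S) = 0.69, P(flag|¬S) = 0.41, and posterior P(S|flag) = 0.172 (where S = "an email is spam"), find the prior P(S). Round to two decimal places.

P(S) = 0.11

Bayes' rule in odds form gives O(S|E) = O(S)·[P(E|S)/P(E|¬S)], hence O(S) = O(S|E)/LR.
Posterior odds = 0.172/(1−0.172) = 0.2077. LR = 0.69/0.41 = 1.6829.
Prior odds = 0.2077/1.6829 = 0.1234, so P(S) = 0.1234/(1+0.1234) ≈ 0.11.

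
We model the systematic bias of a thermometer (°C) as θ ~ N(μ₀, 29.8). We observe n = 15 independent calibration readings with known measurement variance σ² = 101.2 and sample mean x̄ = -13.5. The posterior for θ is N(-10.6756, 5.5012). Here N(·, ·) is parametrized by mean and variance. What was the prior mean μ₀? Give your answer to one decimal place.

The posterior mean is a precision-weighted average: μ_n = (τ₀μ₀ + τ_data·x̄)/(τ₀+τ_data), with τ₀=1/σ₀² and τ_data=n/σ².
Here τ₀ = 1/29.8 = 0.033557 and τ_data = 15/101.2 = 0.148221, so τ_n = 0.181778.
Rearranging for μ₀: μ₀ = (μ_n·τ_n − τ_data·x̄)/τ₀ = (-10.6756·0.181778 − 0.148221·-13.5) / 0.033557 = 0.060394/0.033557 ≈ 1.8.

μ₀ = 1.8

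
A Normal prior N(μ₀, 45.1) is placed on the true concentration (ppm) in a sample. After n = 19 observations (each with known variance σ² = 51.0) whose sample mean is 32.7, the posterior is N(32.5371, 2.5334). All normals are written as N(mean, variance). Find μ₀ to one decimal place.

μ₀ = 29.8

With known observation variance, the Normal–Normal posterior has precision τ_n = τ₀ + n/σ² and mean μ_n = (τ₀μ₀ + (n/σ²)x̄)/τ_n.
Here τ₀ = 1/45.1 = 0.022173 and τ_data = 19/51.0 = 0.372549, so τ_n = 0.394722.
Rearranging for μ₀: μ₀ = (μ_n·τ_n − τ_data·x̄)/τ₀ = (32.5371·0.394722 − 0.372549·32.7) / 0.022173 = 0.660757/0.022173 ≈ 29.8.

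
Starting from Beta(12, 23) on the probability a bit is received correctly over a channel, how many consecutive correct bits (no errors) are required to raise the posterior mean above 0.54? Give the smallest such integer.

k = 16

After k correct bits and 0 errors the posterior is Beta(12+k, 23), with mean (12+k)/(12+23+k).
Set (12+k)/(35+k) > 0.54 and solve: k > (0.54·35 − 12)/(1 − 0.54) = 15.000.
The smallest integer exceeding 15.000 is 16, and checking k=16: (28)/(51) = 0.5490 > 0.54.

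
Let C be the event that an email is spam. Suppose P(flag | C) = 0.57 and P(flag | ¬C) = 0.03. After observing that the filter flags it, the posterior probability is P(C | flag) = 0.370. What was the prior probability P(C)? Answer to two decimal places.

In odds form, posterior odds = prior odds × likelihood ratio, so prior odds = posterior odds ÷ LR.
Posterior odds = 0.370/(1−0.370) = 0.5873. LR = 0.57/0.03 = 19.0000.
Prior odds = 0.5873/19.0000 = 0.0309, so P(C) = 0.0309/(1+0.0309) ≈ 0.03.

P(C) = 0.03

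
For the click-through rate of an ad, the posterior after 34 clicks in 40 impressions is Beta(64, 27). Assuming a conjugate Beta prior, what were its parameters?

Beta is conjugate to the binomial likelihood: posterior = Beta(α+s, β+f).
Subtract the data counts: 64−34=30, 27−6=21.

Beta(30, 21)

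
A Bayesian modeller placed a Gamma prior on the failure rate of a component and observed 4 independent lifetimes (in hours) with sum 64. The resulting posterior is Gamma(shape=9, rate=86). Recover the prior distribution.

Gamma(shape=5, rate=22)

Gamma–exponential conjugacy: posterior shape = α + n, posterior rate = β + Σtᵢ.
So α = 9 − 4 = 5 and β = 86 − 64 = 22.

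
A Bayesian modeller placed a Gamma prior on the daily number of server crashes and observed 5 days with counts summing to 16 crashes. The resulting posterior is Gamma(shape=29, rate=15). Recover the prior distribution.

A Gamma(α, β) prior (rate parametrization) on a Poisson rate with n observations summing to S gives posterior Gamma(α+S, β+n).
So α = 29 − 16 = 13 and β = 15 − 5 = 10.

Gamma(shape=13, rate=10)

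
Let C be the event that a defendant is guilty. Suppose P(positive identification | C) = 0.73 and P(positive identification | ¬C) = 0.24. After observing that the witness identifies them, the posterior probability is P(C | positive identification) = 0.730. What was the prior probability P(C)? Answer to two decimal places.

Bayes' rule in odds form gives O(C|E) = O(C)·[P(E|C)/P(E|¬C)], hence O(C) = O(C|E)/LR.
Posterior odds = 0.730/(1−0.730) = 2.7037. LR = 0.73/0.24 = 3.0417.
Prior odds = 2.7037/3.0417 = 0.8889, so P(C) = 0.8889/(1+0.8889) ≈ 0.47.

P(C) = 0.47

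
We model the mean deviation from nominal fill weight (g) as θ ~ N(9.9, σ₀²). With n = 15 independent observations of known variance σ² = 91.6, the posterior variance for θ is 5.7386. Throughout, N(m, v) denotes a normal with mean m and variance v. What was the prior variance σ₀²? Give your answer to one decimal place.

σ₀² = 95.2

Posterior precision equals prior precision plus data precision: 1/σ_n² = 1/σ₀² + n/σ².
So 1/σ₀² = 1/5.7386 − 15/91.6 = 0.174259 − 0.163755 = 0.010504.
Hence σ₀² = 1/0.010504 ≈ 95.2.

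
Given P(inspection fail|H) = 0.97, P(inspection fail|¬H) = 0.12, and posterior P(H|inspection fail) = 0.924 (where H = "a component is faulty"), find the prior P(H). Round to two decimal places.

In odds form, posterior odds = prior odds × likelihood ratio, so prior odds = posterior odds ÷ LR.
Posterior odds = 0.924/(1−0.924) = 12.1579. LR = 0.97/0.12 = 8.0833.
Prior odds = 12.1579/8.0833 = 1.5041, so P(H) = 1.5041/(1+1.5041) ≈ 0.60.

P(H) = 0.60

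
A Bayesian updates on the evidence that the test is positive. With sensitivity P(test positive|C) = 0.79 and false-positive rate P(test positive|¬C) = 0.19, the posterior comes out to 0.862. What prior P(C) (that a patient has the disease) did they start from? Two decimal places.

P(C) = 0.60

In odds form, posterior odds = prior odds × likelihood ratio, so prior odds = posterior odds ÷ LR.
Posterior odds = 0.862/(1−0.862) = 6.2464. LR = 0.79/0.19 = 4.1579.
Prior odds = 6.2464/4.1579 = 1.5023, so P(C) = 1.5023/(1+1.5023) ≈ 0.60.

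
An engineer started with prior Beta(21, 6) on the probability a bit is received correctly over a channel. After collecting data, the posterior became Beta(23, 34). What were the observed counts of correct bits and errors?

Beta is conjugate to the binomial likelihood: posterior = Beta(a+s, b+f).
So s = 23 − 21 = 2 and f = 34 − 6 = 28.

2 correct bits and 28 errors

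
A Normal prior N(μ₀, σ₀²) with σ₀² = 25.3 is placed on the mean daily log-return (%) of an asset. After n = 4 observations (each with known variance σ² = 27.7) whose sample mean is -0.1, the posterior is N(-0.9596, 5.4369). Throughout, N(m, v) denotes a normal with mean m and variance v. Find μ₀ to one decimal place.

μ₀ = -4.1

The posterior mean is a precision-weighted average: μ_n = (τ₀μ₀ + τ_data·x̄)/(τ₀+τ_data), with τ₀=1/σ₀² and τ_data=n/σ².
Here τ₀ = 1/25.3 = 0.039526 and τ_data = 4/27.7 = 0.144404, so τ_n = 0.183930.
Rearranging for μ₀: μ₀ = (μ_n·τ_n − τ_data·x̄)/τ₀ = (-0.9596·0.183930 − 0.144404·-0.1) / 0.039526 = -0.162059/0.039526 ≈ -4.1.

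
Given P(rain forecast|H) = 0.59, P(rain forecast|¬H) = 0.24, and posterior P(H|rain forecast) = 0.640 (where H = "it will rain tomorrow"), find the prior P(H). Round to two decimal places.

In odds form, posterior odds = prior odds × likelihood ratio, so prior odds = posterior odds ÷ LR.
Posterior odds = 0.640/(1−0.640) = 1.7778. LR = 0.59/0.24 = 2.4583.
Prior odds = 1.7778/2.4583 = 0.7232, so P(H) = 0.7232/(1+0.7232) ≈ 0.42.

P(H) = 0.42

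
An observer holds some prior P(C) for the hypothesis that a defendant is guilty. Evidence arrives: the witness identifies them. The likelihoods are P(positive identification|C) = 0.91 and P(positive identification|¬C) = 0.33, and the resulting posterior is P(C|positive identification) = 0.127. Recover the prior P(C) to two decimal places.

P(C) = 0.05

Bayes' rule in odds form gives O(C|E) = O(C)·[P(E|C)/P(E|¬C)], hence O(C) = O(C|E)/LR.
Posterior odds = 0.127/(1−0.127) = 0.1455. LR = 0.91/0.33 = 2.7576.
Prior odds = 0.1455/2.7576 = 0.0528, so P(C) = 0.0528/(1+0.0528) ≈ 0.05.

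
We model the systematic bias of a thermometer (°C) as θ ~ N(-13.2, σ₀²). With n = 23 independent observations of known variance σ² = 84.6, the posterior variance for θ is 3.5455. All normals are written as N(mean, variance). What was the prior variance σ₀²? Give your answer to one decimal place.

Posterior precision equals prior precision plus data precision: 1/σ_n² = 1/σ₀² + n/σ².
So 1/σ₀² = 1/3.5455 − 23/84.6 = 0.282048 − 0.271868 = 0.010180.
Hence σ₀² = 1/0.010180 ≈ 98.2.

σ₀² = 98.2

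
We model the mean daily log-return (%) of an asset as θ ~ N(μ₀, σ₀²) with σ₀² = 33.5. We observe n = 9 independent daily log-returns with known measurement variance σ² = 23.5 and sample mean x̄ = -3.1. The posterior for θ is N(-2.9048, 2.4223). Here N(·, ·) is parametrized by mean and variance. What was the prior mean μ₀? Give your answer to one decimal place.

μ₀ = -0.4

With known observation variance, the Normal–Normal posterior has precision τ_n = τ₀ + n/σ² and mean μ_n = (τ₀μ₀ + (n/σ²)x̄)/τ_n.
Here τ₀ = 1/33.5 = 0.029851 and τ_data = 9/23.5 = 0.382979, so τ_n = 0.412830.
Rearranging for μ₀: μ₀ = (μ_n·τ_n − τ_data·x̄)/τ₀ = (-2.9048·0.412830 − 0.382979·-3.1) / 0.029851 = -0.011954/0.029851 ≈ -0.4.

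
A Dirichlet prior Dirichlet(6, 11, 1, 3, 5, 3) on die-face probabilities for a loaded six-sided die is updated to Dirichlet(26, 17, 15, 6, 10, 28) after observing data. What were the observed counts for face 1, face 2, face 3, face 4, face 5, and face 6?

counts (20, 6, 14, 3, 5, 25)

For a Dirichlet(α) prior with multinomial counts c, the posterior is Dirichlet(α + c) componentwise.
Counts are posterior − prior componentwise: 26−6=20, 17−11=6, 15−1=14, 6−3=3, 10−5=5, 28−3=25.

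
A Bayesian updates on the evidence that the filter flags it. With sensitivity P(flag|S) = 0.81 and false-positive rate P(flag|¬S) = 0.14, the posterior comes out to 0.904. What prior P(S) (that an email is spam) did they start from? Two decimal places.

P(S) = 0.62

Bayes' rule in odds form gives O(S|E) = O(S)·[P(E|S)/P(E|¬S)], hence O(S) = O(S|E)/LR.
Posterior odds = 0.904/(1−0.904) = 9.4167. LR = 0.81/0.14 = 5.7857.
Prior odds = 9.4167/5.7857 = 1.6276, so P(S) = 1.6276/(1+1.6276) ≈ 0.62.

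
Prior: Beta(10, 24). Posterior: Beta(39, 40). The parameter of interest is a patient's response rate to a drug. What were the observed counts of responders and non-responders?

29 responders and 16 non-responders

A Beta(α, β) prior with s successes and f failures in binomial data gives a Beta(α+s, β+f) posterior.
So s = 39 − 10 = 29 and f = 40 − 24 = 16.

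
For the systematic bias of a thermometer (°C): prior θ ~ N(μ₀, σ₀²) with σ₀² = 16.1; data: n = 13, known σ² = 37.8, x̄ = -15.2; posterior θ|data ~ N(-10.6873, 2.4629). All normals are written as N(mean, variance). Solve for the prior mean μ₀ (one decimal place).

The posterior mean is a precision-weighted average: μ_n = (τ₀μ₀ + τ_data·x̄)/(τ₀+τ_data), with τ₀=1/σ₀² and τ_data=n/σ².
Here τ₀ = 1/16.1 = 0.062112 and τ_data = 13/37.8 = 0.343915, so τ_n = 0.406027.
Rearranging for μ₀: μ₀ = (μ_n·τ_n − τ_data·x̄)/τ₀ = (-10.6873·0.406027 − 0.343915·-15.2) / 0.062112 = 0.888176/0.062112 ≈ 14.3.

μ₀ = 14.3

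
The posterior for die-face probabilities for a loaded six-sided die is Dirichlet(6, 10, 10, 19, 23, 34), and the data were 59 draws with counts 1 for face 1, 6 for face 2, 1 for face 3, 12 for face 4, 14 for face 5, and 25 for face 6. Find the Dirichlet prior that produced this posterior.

Dirichlet(5, 4, 9, 7, 9, 9)

For a Dirichlet(α) prior with multinomial counts c, the posterior is Dirichlet(α + c) componentwise.
Subtract each count from the matching posterior parameter: 6−1=5, 10−6=4, 10−1=9, 19−12=7, 23−14=9, 34−25=9.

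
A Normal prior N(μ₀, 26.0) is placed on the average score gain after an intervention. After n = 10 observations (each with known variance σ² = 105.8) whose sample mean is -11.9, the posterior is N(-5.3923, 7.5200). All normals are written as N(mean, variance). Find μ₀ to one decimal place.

μ₀ = 10.6

With known observation variance, the Normal–Normal posterior has precision τ_n = τ₀ + n/σ² and mean μ_n = (τ₀μ₀ + (n/σ²)x̄)/τ_n.
Here τ₀ = 1/26.0 = 0.038462 and τ_data = 10/105.8 = 0.094518, so τ_n = 0.132980.
Rearranging for μ₀: μ₀ = (μ_n·τ_n − τ_data·x̄)/τ₀ = (-5.3923·0.132980 − 0.094518·-11.9) / 0.038462 = 0.407696/0.038462 ≈ 10.6.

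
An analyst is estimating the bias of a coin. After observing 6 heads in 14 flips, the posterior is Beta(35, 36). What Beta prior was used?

Beta(29, 28)

Beta is conjugate to the binomial likelihood: posterior = Beta(a+s, b+f).
So a = 35 − 6 = 29 and b = 36 − 8 = 28.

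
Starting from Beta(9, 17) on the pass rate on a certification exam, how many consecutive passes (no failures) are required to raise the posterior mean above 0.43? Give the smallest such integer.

After k passes and 0 failures the posterior is Beta(9+k, 17), with mean (9+k)/(9+17+k).
Set (9+k)/(26+k) > 0.43 and solve: k > (0.43·26 − 9)/(1 − 0.43) = 3.825.
The smallest integer exceeding 3.825 is 4, and checking k=4: (13)/(30) = 0.4333 > 0.43.

k = 4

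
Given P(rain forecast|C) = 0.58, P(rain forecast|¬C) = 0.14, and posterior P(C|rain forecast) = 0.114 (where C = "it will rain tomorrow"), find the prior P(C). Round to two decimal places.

P(C) = 0.03

Bayes' rule in odds form gives O(C|E) = O(C)·[P(E|C)/P(E|¬C)], hence O(C) = O(C|E)/LR.
Posterior odds = 0.114/(1−0.114) = 0.1287. LR = 0.58/0.14 = 4.1429.
Prior odds = 0.1287/4.1429 = 0.0311, so P(C) = 0.0311/(1+0.0311) ≈ 0.03.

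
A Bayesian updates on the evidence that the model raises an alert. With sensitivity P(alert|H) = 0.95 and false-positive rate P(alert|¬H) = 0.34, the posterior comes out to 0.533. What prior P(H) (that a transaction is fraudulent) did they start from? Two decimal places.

P(H) = 0.29

In odds form, posterior odds = prior odds × likelihood ratio, so prior odds = posterior odds ÷ LR.
Posterior odds = 0.533/(1−0.533) = 1.1413. LR = 0.95/0.34 = 2.7941.
Prior odds = 1.1413/2.7941 = 0.4085, so P(H) = 0.4085/(1+0.4085) ≈ 0.29.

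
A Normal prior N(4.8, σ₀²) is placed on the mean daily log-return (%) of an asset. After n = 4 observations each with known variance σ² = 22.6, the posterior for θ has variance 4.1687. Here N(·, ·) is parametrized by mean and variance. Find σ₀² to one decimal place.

For the Normal–Normal model with known σ², precisions add: τ_n = τ₀ + n/σ².
So 1/σ₀² = 1/4.1687 − 4/22.6 = 0.239883 − 0.176991 = 0.062892.
Hence σ₀² = 1/0.062892 ≈ 15.9.

σ₀² = 15.9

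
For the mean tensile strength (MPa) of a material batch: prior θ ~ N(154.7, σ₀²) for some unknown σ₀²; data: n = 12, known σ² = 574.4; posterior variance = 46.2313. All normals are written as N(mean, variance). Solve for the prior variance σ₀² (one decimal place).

σ₀² = 1353.2

For the Normal–Normal model with known σ², precisions add: τ_n = τ₀ + n/σ².
So 1/σ₀² = 1/46.2313 − 12/574.4 = 0.021630 − 0.020891 = 0.000739.
Hence σ₀² = 1/0.000739 ≈ 1353.2.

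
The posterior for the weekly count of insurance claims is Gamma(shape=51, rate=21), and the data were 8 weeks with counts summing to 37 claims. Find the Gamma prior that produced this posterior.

Gamma(shape=14, rate=13)

Gamma–Poisson conjugacy: posterior shape = α + Σxᵢ, posterior rate = β + n.
So α = 51 − 37 = 14 and β = 21 − 8 = 13.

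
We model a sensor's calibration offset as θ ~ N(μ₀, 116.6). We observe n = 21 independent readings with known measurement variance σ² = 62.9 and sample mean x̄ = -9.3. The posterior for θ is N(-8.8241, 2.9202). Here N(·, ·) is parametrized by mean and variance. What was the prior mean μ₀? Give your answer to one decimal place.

The posterior mean is a precision-weighted average: μ_n = (τ₀μ₀ + τ_data·x̄)/(τ₀+τ_data), with τ₀=1/σ₀² and τ_data=n/σ².
Here τ₀ = 1/116.6 = 0.008576 and τ_data = 21/62.9 = 0.333863, so τ_n = 0.342439.
Rearranging for μ₀: μ₀ = (μ_n·τ_n − τ_data·x̄)/τ₀ = (-8.8241·0.342439 − 0.333863·-9.3) / 0.008576 = 0.083210/0.008576 ≈ 9.7.

μ₀ = 9.7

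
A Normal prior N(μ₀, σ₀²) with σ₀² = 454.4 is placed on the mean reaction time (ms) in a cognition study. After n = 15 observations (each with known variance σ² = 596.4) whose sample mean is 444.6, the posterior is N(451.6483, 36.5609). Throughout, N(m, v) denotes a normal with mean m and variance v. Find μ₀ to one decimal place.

With known observation variance, the Normal–Normal posterior has precision τ_n = τ₀ + n/σ² and mean μ_n = (τ₀μ₀ + (n/σ²)x̄)/τ_n.
Here τ₀ = 1/454.4 = 0.002201 and τ_data = 15/596.4 = 0.025151, so τ_n = 0.027352.
Rearranging for μ₀: μ₀ = (μ_n·τ_n − τ_data·x̄)/τ₀ = (451.6483·0.027352 − 0.025151·444.6) / 0.002201 = 1.171350/0.002201 ≈ 532.2.

μ₀ = 532.2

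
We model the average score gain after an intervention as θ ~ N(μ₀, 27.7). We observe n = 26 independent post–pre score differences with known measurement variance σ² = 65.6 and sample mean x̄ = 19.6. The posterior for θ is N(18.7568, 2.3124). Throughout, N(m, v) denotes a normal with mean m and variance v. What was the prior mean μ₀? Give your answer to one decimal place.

The posterior mean is a precision-weighted average: μ_n = (τ₀μ₀ + τ_data·x̄)/(τ₀+τ_data), with τ₀=1/σ₀² and τ_data=n/σ².
Here τ₀ = 1/27.7 = 0.036101 and τ_data = 26/65.6 = 0.396341, so τ_n = 0.432442.
Rearranging for μ₀: μ₀ = (μ_n·τ_n − τ_data·x̄)/τ₀ = (18.7568·0.432442 − 0.396341·19.6) / 0.036101 = 0.342945/0.036101 ≈ 9.5.

μ₀ = 9.5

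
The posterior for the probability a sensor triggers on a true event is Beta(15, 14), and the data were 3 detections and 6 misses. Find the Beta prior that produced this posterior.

Beta(12, 8)

A Beta(α, β) prior with s successes and f failures in binomial data gives a Beta(α+s, β+f) posterior.
So α = 15 − 3 = 12 and β = 14 − 6 = 8.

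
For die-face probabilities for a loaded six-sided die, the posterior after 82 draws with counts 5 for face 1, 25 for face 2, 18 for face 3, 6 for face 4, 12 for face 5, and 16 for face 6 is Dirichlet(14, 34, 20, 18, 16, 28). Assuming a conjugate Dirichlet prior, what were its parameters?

For a Dirichlet(α) prior with multinomial counts c, the posterior is Dirichlet(α + c) componentwise.
Subtract each count from the matching posterior parameter: 14−5=9, 34−25=9, 20−18=2, 18−6=12, 16−12=4, 28−16=12.

Dirichlet(9, 9, 2, 12, 4, 12)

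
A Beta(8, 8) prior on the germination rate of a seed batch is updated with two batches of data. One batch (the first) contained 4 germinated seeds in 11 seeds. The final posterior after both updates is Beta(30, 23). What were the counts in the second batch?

Sequential conjugate updates are equivalent to a single update on the pooled data, so total successes = posterior α − prior α and total failures = posterior β − prior β.
Total across both batches: 30−8=22 germinated seeds, 23−8=15 non-germinating seeds.
Subtract the first batch: 22−4=18 germinated seeds and 15−7=8 non-germinating seeds.

18 germinated seeds and 8 non-germinating seeds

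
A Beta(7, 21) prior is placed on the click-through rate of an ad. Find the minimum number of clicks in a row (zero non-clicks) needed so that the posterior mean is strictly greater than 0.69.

After k clicks and 0 non-clicks the posterior is Beta(7+k, 21), with mean (7+k)/(7+21+k).
Set (7+k)/(28+k) > 0.69 and solve: k > (0.69·28 − 7)/(1 − 0.69) = 39.742.
The smallest integer exceeding 39.742 is 40, and checking k=40: (47)/(68) = 0.6912 > 0.69.

k = 40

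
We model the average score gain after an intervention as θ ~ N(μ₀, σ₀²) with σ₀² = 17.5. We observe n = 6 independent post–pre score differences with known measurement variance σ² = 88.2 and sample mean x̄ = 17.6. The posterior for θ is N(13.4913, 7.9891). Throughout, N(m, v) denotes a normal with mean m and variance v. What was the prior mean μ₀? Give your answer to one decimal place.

With known observation variance, the Normal–Normal posterior has precision τ_n = τ₀ + n/σ² and mean μ_n = (τ₀μ₀ + (n/σ²)x̄)/τ_n.
Here τ₀ = 1/17.5 = 0.057143 and τ_data = 6/88.2 = 0.068027, so τ_n = 0.125170.
Rearranging for μ₀: μ₀ = (μ_n·τ_n − τ_data·x̄)/τ₀ = (13.4913·0.125170 − 0.068027·17.6) / 0.057143 = 0.491431/0.057143 ≈ 8.6.

μ₀ = 8.6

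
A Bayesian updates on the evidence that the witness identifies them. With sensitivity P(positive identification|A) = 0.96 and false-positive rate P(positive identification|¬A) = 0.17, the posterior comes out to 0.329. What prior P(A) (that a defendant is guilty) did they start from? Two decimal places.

In odds form, posterior odds = prior odds × likelihood ratio, so prior odds = posterior odds ÷ LR.
Posterior odds = 0.329/(1−0.329) = 0.4903. LR = 0.96/0.17 = 5.6471.
Prior odds = 0.4903/5.6471 = 0.0868, so P(A) = 0.0868/(1+0.0868) ≈ 0.08.

P(A) = 0.08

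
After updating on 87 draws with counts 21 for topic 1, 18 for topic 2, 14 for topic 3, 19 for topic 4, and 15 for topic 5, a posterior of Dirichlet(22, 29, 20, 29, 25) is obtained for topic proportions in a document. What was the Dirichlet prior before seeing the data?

Dirichlet(1, 11, 6, 10, 10)

For a Dirichlet(α) prior with multinomial counts c, the posterior is Dirichlet(α + c) componentwise.
Subtract each count from the matching posterior parameter: 22−21=1, 29−18=11, 20−14=6, 29−19=10, 25−15=10.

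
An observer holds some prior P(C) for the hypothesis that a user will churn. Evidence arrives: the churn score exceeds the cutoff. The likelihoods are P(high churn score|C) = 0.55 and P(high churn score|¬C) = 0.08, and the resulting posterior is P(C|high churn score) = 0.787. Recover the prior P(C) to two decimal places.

P(C) = 0.35

Bayes' rule in odds form gives O(C|E) = O(C)·[P(E|C)/P(E|¬C)], hence O(C) = O(C|E)/LR.
Posterior odds = 0.787/(1−0.787) = 3.6948. LR = 0.55/0.08 = 6.8750.
Prior odds = 3.6948/6.8750 = 0.5374, so P(C) = 0.5374/(1+0.5374) ≈ 0.35.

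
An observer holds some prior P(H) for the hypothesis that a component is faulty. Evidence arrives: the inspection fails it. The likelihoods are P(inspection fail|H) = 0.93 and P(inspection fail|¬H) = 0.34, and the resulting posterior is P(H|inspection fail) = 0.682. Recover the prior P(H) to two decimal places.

P(H) = 0.44

Bayes' rule in odds form gives O(H|E) = O(H)·[P(E|H)/P(E|¬H)], hence O(H) = O(H|E)/LR.
Posterior odds = 0.682/(1−0.682) = 2.1447. LR = 0.93/0.34 = 2.7353.
Prior odds = 2.1447/2.7353 = 0.7841, so P(H) = 0.7841/(1+0.7841) ≈ 0.44.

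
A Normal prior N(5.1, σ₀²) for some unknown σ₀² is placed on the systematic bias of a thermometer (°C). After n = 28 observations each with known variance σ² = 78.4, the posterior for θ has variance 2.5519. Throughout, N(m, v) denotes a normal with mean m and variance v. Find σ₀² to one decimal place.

σ₀² = 28.8

For the Normal–Normal model with known σ², precisions add: τ_n = τ₀ + n/σ².
So 1/σ₀² = 1/2.5519 − 28/78.4 = 0.391865 − 0.357143 = 0.034722.
Hence σ₀² = 1/0.034722 ≈ 28.8.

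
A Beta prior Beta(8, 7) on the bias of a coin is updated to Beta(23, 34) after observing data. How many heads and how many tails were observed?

15 heads and 27 tails

A Beta(α, β) prior with s successes and f failures in binomial data gives a Beta(α+s, β+f) posterior.
Match parameters: s=23−8=15, f=34−7=27.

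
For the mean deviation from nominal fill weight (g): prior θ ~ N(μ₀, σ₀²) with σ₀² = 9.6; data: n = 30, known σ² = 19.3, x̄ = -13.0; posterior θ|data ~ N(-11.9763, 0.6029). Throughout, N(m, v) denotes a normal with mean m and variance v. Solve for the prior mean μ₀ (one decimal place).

μ₀ = 3.3

With known observation variance, the Normal–Normal posterior has precision τ_n = τ₀ + n/σ² and mean μ_n = (τ₀μ₀ + (n/σ²)x̄)/τ_n.
Here τ₀ = 1/9.6 = 0.104167 and τ_data = 30/19.3 = 1.554404, so τ_n = 1.658571.
Rearranging for μ₀: μ₀ = (μ_n·τ_n − τ_data·x̄)/τ₀ = (-11.9763·1.658571 − 1.554404·-13.0) / 0.104167 = 0.343708/0.104167 ≈ 3.3.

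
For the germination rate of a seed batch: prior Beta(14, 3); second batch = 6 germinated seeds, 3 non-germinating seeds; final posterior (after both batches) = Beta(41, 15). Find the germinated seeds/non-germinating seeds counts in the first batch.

21 germinated seeds and 9 non-germinating seeds

Sequential conjugate updates are equivalent to a single update on the pooled data, so total successes = posterior α − prior α and total failures = posterior β − prior β.
Total across both batches: 41−14=27 germinated seeds, 15−3=12 non-germinating seeds.
Subtract the second batch: 27−6=21 germinated seeds and 12−3=9 non-germinating seeds.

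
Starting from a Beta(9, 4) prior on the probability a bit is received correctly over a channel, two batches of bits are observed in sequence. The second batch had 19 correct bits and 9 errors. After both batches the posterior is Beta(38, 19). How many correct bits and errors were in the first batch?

Because Beta–binomial updating is additive in the counts, the combined data contributed (α_post−α_prior, β_post−β_prior) successes and failures.
Total across both batches: 38−9=29 correct bits, 19−4=15 errors.
Subtract the second batch: 29−19=10 correct bits and 15−9=6 errors.

10 correct bits and 6 errors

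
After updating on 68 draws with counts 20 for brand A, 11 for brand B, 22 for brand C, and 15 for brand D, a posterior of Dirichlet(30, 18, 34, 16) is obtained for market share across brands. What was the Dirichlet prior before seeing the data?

Dirichlet(10, 7, 12, 1)

For a Dirichlet(α) prior with multinomial counts c, the posterior is Dirichlet(α + c) componentwise.
Subtract each count from the matching posterior parameter: 30−20=10, 18−11=7, 34−22=12, 16−15=1.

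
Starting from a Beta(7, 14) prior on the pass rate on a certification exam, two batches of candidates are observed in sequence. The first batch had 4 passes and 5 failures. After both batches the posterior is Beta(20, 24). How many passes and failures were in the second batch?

9 passes and 5 failures

Sequential conjugate updates are equivalent to a single update on the pooled data, so total successes = posterior α − prior α and total failures = posterior β − prior β.
Total across both batches: 20−7=13 passes, 24−14=10 failures.
Subtract the first batch: 13−4=9 passes and 10−5=5 failures.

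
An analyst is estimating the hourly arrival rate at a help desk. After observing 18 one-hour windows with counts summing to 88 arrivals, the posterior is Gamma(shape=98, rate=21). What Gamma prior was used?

A Gamma(α, β) prior (rate parametrization) on a Poisson rate with n observations summing to S gives posterior Gamma(α+S, β+n).
So α = 98 − 88 = 10 and β = 21 − 18 = 3.

Gamma(shape=10, rate=3)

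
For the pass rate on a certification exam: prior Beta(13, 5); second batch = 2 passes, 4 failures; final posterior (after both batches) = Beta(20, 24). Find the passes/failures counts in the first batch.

Because Beta–binomial updating is additive in the counts, the combined data contributed (α_post−α_prior, β_post−β_prior) successes and failures.
Total across both batches: 20−13=7 passes, 24−5=19 failures.
Subtract the second batch: 7−2=5 passes and 19−4=15 failures.

5 passes and 15 failures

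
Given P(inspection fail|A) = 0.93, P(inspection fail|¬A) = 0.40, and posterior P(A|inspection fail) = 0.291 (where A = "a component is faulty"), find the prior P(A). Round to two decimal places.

P(A) = 0.15

Bayes' rule in odds form gives O(A|E) = O(A)·[P(E|A)/P(E|¬A)], hence O(A) = O(A|E)/LR.
Posterior odds = 0.291/(1−0.291) = 0.4104. LR = 0.93/0.40 = 2.3250.
Prior odds = 0.4104/2.3250 = 0.1765, so P(A) = 0.1765/(1+0.1765) ≈ 0.15.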